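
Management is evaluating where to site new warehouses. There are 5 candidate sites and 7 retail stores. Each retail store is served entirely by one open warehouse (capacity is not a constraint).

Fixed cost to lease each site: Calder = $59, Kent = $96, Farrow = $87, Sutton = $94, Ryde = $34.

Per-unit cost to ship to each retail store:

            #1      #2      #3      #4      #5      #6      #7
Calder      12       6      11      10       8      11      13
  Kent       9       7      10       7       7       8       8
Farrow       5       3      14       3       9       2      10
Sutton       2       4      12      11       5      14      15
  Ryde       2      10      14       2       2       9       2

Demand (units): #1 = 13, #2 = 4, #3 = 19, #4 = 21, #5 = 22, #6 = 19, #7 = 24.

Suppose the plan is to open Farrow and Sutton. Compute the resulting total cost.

Each retail store is assigned to its cheapest site among the open ones.
{Farrow, Sutton}: #1→Sutton 2·13=26, #2→Farrow 3·4=12, #3→Sutton 12·19=228, #4→Farrow 3·21=63, #5→Sutton 5·22=110, #6→Farrow 2·19=38, #7→Farrow 10·24=240. Service 717; fixed 181; total 898.

Total cost: 898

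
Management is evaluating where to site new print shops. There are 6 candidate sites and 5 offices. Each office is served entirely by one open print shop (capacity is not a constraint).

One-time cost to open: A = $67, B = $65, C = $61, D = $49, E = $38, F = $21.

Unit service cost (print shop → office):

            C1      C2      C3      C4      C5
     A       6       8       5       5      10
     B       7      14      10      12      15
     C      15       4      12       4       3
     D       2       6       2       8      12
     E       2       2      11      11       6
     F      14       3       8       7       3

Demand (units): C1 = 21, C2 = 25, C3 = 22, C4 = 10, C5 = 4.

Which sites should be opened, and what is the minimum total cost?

Open D and F; minimum total cost 313.

For any fixed open set, each office goes to its cheapest open site; total = fixed + service.
{D, F}: C1→D 2·21=42, C2→F 3·25=75, C3→D 2·22=44, C4→F 7·10=70, C5→F 3·4=12. Service 243; fixed 70; total 313.
{D, E, F}: C1→D 2·21=42, C2→E 2·25=50, C3→D 2·22=44, C4→F 7·10=70, C5→F 3·4=12. Service 218; fixed 108; total 326.
{D, E}: service 240 + fixed 87 = 327
{A, B, C, D, E, F}: service 188 + fixed 301 = 489
No other subset beats 313.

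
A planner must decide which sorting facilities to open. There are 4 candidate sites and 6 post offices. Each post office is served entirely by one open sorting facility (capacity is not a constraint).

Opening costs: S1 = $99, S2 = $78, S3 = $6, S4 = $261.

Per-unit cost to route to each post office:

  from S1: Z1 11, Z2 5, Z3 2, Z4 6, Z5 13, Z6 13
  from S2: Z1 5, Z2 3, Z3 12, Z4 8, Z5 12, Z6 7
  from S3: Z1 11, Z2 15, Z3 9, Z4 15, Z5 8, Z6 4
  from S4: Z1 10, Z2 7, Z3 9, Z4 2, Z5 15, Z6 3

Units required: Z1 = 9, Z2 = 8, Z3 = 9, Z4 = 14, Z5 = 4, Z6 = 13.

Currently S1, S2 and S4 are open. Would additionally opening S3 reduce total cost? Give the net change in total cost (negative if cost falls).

Current service cost with {S1, S2, S4}: 202.
Adding S3: each post office re-picks its cheapest; new service cost 186, saving 16.
Extra fixed cost: 6. Net change = 6 − 16 = -10.
(Totals: 640 → 630.)

Yes — net change −10 (cost falls by 10).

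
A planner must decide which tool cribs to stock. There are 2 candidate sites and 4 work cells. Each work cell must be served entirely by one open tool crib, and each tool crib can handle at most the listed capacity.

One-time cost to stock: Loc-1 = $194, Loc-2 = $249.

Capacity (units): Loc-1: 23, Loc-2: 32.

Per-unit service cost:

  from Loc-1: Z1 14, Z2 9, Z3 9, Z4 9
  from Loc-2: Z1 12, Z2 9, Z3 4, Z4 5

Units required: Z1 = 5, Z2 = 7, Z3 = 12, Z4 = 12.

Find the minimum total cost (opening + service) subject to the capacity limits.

Open {Loc-1, Loc-2}: Z1→Loc-2 12·5=60, Z2→Loc-1 9·7=63, Z3→Loc-2 4·12=48, Z4→Loc-2 5·12=60.
Loads: Loc-1 carries 7/23, Loc-2 carries 29/32. Service 231; fixed 443; total 674.
Next best feasible plan costs 684.

Minimum total cost: 674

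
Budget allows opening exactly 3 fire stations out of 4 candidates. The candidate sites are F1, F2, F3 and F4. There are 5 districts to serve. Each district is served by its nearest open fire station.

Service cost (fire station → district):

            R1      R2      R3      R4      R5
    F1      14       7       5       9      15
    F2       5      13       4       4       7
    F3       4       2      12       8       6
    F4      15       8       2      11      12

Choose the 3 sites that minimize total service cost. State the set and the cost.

Choose F2, F3 and F4; total service cost 18.

With exactly 3 open, each district uses its cheapest among the chosen.
{F2, F3, F4}: R1→F3 4, R2→F3 2, R3→F4 2, R4→F2 4, R5→F3 6. Service cost 18.
{F1, F2, F3}: service cost 20
{F1, F3, F4}: service cost 22
Among all 4 size-3 choices, {F2, F3, F4} is lowest.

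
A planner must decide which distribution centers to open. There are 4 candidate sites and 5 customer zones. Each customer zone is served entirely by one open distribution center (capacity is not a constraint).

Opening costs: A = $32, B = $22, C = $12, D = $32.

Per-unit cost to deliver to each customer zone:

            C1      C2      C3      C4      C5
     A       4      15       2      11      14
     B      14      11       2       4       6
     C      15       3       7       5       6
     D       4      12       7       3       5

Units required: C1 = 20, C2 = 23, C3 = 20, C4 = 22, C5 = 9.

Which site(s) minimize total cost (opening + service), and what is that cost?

For any fixed open set, each customer zone goes to its cheapest open site; total = fixed + service.
{B, C, D}: C1→D 4·20=80, C2→C 3·23=69, C3→B 2·20=40, C4→D 3·22=66, C5→D 5·9=45. Service 300; fixed 66; total 366.
{A, C, D}: C1→A 4·20=80, C2→C 3·23=69, C3→A 2·20=40, C4→D 3·22=66, C5→D 5·9=45. Service 300; fixed 76; total 376.
{A, B, C}: service 331 + fixed 66 = 397
{A, B, C, D}: service 300 + fixed 98 = 398
No other subset beats 366.

Open B, C and D; minimum total cost 366.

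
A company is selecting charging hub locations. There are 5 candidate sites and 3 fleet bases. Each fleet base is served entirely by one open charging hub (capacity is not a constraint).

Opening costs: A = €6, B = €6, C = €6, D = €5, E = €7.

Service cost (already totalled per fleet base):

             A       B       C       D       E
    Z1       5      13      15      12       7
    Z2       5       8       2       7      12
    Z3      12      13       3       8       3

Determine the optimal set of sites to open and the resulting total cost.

Open A and C; minimum total cost 22.

For any fixed open set, each fleet base goes to its cheapest open site; total = fixed + service.
{A, C}: Z1→A 5, Z2→C 2, Z3→C 3. Service 10; fixed 12; total 22.
{C, E}: service 12 + fixed 13 = 25
{A, E}: service 13 + fixed 13 = 26
{A, B, C, D, E}: service 10 + fixed 30 = 40
No other subset beats 22.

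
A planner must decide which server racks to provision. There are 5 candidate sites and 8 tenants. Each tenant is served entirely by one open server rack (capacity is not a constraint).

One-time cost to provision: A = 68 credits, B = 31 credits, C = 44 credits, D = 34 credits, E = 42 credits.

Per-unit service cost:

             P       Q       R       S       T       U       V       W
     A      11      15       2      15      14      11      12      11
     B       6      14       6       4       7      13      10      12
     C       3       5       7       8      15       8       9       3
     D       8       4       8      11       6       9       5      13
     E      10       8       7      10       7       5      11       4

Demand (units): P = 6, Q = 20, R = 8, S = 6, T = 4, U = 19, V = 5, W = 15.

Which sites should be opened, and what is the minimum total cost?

For any fixed open set, each tenant goes to its cheapest open site; total = fixed + service.
{B, D, E}: P→B 6·6=36, Q→D 4·20=80, R→B 6·8=48, S→B 4·6=24, T→D 6·4=24, U→E 5·19=95, V→D 5·5=25, W→E 4·15=60. Service 392; fixed 107; total 499.
{B, C, D, E}: P→C 3·6=18, Q→D 4·20=80, R→B 6·8=48, S→B 4·6=24, T→D 6·4=24, U→E 5·19=95, V→D 5·5=25, W→C 3·15=45. Service 359; fixed 151; total 510.
{C, D, E}: service 391 + fixed 120 = 511
{A, B, C, D, E}: service 327 + fixed 219 = 546
No other subset beats 499.

Open B, D and E; minimum total cost 499.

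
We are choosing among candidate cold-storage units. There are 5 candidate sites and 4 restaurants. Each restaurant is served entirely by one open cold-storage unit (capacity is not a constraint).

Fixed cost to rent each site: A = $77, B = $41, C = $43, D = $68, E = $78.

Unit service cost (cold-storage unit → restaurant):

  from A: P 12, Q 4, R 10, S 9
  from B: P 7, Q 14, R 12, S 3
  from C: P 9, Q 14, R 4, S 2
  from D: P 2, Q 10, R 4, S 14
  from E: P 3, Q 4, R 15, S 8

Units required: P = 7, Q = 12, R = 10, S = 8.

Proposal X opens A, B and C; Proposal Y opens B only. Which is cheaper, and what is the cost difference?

Proposal X is cheaper by 88.

Proposal X: {A, B, C}: P→B 7·7=49, Q→A 4·12=48, R→C 4·10=40, S→C 2·8=16. Service 153; fixed 161; total 314.
Proposal Y: {B}: P→B 7·7=49, Q→B 14·12=168, R→B 12·10=120, S→B 3·8=24. Service 361; fixed 41; total 402.
Difference: |314 − 402| = 88.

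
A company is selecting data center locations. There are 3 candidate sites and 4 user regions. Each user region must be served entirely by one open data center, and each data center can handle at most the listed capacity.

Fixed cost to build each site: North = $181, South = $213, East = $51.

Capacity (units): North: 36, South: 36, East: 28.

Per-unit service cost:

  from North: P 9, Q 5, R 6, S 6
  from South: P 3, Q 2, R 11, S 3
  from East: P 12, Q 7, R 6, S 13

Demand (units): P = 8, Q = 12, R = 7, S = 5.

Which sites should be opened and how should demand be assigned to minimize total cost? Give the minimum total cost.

Open {South}: P→South 3·8=24, Q→South 2·12=24, R→South 11·7=77, S→South 3·5=15.
Loads: South carries 32/36. Service 140; fixed 213; total 353.
Next best feasible plan costs 369.

Minimum total cost: 353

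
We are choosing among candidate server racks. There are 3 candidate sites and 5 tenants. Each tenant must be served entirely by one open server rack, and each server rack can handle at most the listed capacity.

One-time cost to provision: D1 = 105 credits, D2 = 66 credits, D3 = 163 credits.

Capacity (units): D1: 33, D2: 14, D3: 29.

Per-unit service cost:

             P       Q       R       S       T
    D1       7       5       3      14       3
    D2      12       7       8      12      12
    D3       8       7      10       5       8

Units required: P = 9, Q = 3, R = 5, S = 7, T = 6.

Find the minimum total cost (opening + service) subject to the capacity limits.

Minimum total cost: 314

Open {D1}: P→D1 7·9=63, Q→D1 5·3=15, R→D1 3·5=15, S→D1 14·7=98, T→D1 3·6=18.
Loads: D1 carries 30/33. Service 209; fixed 105; total 314.
Next best feasible plan costs 366.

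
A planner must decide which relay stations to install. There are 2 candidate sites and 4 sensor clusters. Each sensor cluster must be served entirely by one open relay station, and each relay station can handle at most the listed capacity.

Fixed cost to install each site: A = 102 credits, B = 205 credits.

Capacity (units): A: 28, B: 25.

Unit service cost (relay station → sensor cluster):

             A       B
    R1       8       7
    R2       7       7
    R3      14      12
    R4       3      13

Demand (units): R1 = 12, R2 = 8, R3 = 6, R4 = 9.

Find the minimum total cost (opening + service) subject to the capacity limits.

Open {A, B}: R1→B 7·12=84, R2→A 7·8=56, R3→B 12·6=72, R4→A 3·9=27.
Loads: A carries 17/28, B carries 18/25. Service 239; fixed 307; total 546.
Next best feasible plan costs 558.

Minimum total cost: 546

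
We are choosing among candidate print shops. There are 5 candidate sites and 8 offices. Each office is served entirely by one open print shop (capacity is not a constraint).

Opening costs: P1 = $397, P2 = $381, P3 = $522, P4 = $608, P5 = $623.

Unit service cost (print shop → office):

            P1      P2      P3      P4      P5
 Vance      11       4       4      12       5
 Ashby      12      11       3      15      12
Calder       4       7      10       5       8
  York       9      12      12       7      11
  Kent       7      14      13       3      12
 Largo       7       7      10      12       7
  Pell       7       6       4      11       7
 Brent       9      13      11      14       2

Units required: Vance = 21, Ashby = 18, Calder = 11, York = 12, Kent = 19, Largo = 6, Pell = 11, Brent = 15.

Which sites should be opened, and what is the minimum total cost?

For any fixed open set, each office goes to its cheapest open site; total = fixed + service.
{P1}: Vance→P1 11·21=231, Ashby→P1 12·18=216, Calder→P1 4·11=44, York→P1 9·12=108, Kent→P1 7·19=133, Largo→P1 7·6=42, Pell→P1 7·11=77, Brent→P1 9·15=135. Service 986; fixed 397; total 1383.
{P3}: Vance→P3 4·21=84, Ashby→P3 3·18=54, Calder→P3 10·11=110, York→P3 12·12=144, Kent→P3 13·19=247, Largo→P3 10·6=60, Pell→P3 4·11=44, Brent→P3 11·15=165. Service 908; fixed 522; total 1430.
{P2}: service 1072 + fixed 381 = 1453
{P1, P2, P3, P4, P5}: Vance→P2 4·21=84, Ashby→P3 3·18=54, Calder→P1 4·11=44, York→P4 7·12=84, Kent→P4 3·19=57, Largo→P1 7·6=42, Pell→P3 4·11=44, Brent→P5 2·15=30. Service 439; fixed 2531; total 2970.
No other subset beats 1383.

Open P1 only; minimum total cost 1383.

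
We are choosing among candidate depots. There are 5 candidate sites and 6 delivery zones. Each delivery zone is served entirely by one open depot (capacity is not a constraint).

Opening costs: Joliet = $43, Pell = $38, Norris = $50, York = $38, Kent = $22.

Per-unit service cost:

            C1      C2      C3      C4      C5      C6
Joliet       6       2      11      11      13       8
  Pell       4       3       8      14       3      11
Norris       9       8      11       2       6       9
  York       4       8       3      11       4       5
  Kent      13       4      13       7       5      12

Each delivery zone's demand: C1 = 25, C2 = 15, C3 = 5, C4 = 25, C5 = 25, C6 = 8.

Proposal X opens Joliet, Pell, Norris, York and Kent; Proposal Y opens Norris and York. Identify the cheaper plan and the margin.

Proposal X is cheaper by 12.

Proposal X: {Joliet, Pell, Norris, York, Kent}: C1→Pell 4·25=100, C2→Joliet 2·15=30, C3→York 3·5=15, C4→Norris 2·25=50, C5→Pell 3·25=75, C6→York 5·8=40. Service 310; fixed 191; total 501.
Proposal Y: {Norris, York}: C1→York 4·25=100, C2→Norris 8·15=120, C3→York 3·5=15, C4→Norris 2·25=50, C5→York 4·25=100, C6→York 5·8=40. Service 425; fixed 88; total 513.
Difference: |501 − 513| = 12.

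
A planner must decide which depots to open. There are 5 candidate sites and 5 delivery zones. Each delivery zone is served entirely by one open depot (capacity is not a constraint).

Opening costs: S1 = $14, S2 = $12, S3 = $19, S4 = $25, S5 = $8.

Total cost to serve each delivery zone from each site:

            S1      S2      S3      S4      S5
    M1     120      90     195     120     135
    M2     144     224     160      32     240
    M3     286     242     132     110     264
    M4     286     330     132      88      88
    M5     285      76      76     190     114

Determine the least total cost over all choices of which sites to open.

Minimum total cost: 433

For any fixed open set, each delivery zone goes to its cheapest open site; total = fixed + service.
{S2, S4}: M1→S2 90, M2→S4 32, M3→S4 110, M4→S4 88, M5→S2 76. Service 396; fixed 37; total 433.
{S2, S4, S5}: service 396 + fixed 45 = 441
{S1, S2, S4}: service 396 + fixed 51 = 447
{S1, S2, S3, S4, S5}: service 396 + fixed 78 = 474
No other subset beats 433.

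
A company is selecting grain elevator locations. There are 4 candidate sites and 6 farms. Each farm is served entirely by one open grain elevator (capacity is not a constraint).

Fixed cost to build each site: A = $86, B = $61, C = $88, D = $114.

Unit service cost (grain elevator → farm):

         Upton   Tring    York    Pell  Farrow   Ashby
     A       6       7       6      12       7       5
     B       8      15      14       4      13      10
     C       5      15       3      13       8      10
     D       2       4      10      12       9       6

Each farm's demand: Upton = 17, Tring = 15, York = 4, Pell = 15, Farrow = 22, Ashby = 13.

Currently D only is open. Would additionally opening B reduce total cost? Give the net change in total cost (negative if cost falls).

Current service cost with {D}: 590.
Adding B: each farm re-picks its cheapest; new service cost 470, saving 120.
Extra fixed cost: 61. Net change = 61 − 120 = -59.
(Totals: 704 → 645.)

Yes — net change −59 (cost falls by 59).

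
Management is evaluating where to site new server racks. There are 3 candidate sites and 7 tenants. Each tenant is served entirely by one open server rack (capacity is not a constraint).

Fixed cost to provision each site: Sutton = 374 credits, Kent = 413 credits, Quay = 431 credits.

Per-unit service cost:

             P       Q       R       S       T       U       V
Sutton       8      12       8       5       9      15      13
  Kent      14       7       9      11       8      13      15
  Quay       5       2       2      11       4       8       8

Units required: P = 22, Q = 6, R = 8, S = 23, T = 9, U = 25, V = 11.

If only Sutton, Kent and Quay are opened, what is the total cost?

Total cost: 1795

Each tenant is assigned to its cheapest site among the open ones.
{Sutton, Kent, Quay}: P→Quay 5·22=110, Q→Quay 2·6=12, R→Quay 2·8=16, S→Sutton 5·23=115, T→Quay 4·9=36, U→Quay 8·25=200, V→Quay 8·11=88. Service 577; fixed 1218; total 1795.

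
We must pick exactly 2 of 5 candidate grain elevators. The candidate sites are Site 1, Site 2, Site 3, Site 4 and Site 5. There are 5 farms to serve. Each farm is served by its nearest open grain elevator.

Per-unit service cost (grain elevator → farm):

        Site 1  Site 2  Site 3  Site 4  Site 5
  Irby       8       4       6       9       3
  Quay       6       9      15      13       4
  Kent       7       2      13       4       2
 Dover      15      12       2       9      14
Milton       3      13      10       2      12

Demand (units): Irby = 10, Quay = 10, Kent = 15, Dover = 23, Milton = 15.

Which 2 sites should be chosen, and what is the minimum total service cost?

With exactly 2 open, each farm uses its cheapest among the chosen.
{Site 3, Site 5}: Irby→Site 5 3·10=30, Quay→Site 5 4·10=40, Kent→Site 5 2·15=30, Dover→Site 3 2·23=46, Milton→Site 3 10·15=150. Service cost 296.
{Site 1, Site 3}: service cost 316
{Site 3, Site 4}: service cost 326
Among all 10 size-2 choices, {Site 3, Site 5} is lowest.

Choose Site 3 and Site 5; total service cost 296.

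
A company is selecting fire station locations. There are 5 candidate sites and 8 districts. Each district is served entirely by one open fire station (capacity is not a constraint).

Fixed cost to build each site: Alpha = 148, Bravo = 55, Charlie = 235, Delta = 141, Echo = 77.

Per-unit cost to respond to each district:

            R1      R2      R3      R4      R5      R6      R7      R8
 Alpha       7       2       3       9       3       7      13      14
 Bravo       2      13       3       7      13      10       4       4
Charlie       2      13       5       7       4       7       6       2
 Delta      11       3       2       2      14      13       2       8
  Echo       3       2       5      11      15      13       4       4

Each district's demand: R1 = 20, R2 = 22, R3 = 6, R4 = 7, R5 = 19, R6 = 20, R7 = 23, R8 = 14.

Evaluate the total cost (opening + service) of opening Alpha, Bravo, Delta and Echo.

Each district is assigned to its cheapest site among the open ones.
{Alpha, Bravo, Delta, Echo}: R1→Bravo 2·20=40, R2→Alpha 2·22=44, R3→Delta 2·6=12, R4→Delta 2·7=14, R5→Alpha 3·19=57, R6→Alpha 7·20=140, R7→Delta 2·23=46, R8→Bravo 4·14=56. Service 409; fixed 421; total 830.

Total cost: 830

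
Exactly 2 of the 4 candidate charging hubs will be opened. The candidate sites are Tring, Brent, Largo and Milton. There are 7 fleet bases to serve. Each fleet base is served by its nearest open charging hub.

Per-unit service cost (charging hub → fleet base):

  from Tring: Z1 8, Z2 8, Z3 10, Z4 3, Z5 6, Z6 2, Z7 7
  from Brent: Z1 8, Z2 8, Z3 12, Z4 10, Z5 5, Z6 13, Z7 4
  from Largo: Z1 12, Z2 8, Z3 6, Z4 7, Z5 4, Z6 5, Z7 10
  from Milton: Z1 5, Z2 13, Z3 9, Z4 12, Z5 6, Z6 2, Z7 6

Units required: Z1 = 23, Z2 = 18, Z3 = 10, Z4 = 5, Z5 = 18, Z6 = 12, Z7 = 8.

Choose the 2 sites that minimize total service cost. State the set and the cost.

With exactly 2 open, each fleet base uses its cheapest among the chosen.
{Largo, Milton}: Z1→Milton 5·23=115, Z2→Largo 8·18=144, Z3→Largo 6·10=60, Z4→Largo 7·5=35, Z5→Largo 4·18=72, Z6→Milton 2·12=24, Z7→Milton 6·8=48. Service cost 498.
{Tring, Milton}: service cost 544
{Brent, Milton}: service cost 545
Among all 6 size-2 choices, {Largo, Milton} is lowest.

Choose Largo and Milton; total service cost 498.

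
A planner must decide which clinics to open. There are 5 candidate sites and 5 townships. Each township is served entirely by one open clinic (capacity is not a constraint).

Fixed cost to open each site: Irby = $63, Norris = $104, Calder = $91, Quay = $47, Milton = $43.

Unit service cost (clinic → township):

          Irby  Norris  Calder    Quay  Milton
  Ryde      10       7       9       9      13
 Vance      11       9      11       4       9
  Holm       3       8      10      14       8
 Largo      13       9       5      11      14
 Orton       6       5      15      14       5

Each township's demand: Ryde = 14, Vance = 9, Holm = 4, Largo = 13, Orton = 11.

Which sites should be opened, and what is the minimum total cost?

For any fixed open set, each township goes to its cheapest open site; total = fixed + service.
{Quay, Milton}: Ryde→Quay 9·14=126, Vance→Quay 4·9=36, Holm→Milton 8·4=32, Largo→Quay 11·13=143, Orton→Milton 5·11=55. Service 392; fixed 90; total 482.
{Norris}: Ryde→Norris 7·14=98, Vance→Norris 9·9=81, Holm→Norris 8·4=32, Largo→Norris 9·13=117, Orton→Norris 5·11=55. Service 383; fixed 104; total 487.
{Norris, Quay}: Ryde→Norris 7·14=98, Vance→Quay 4·9=36, Holm→Norris 8·4=32, Largo→Norris 9·13=117, Orton→Norris 5·11=55. Service 338; fixed 151; total 489.
{Irby, Norris, Calder, Quay, Milton}: Ryde→Norris 7·14=98, Vance→Quay 4·9=36, Holm→Irby 3·4=12, Largo→Calder 5·13=65, Orton→Norris 5·11=55. Service 266; fixed 348; total 614.
No other subset beats 482.

Open Quay and Milton; minimum total cost 482.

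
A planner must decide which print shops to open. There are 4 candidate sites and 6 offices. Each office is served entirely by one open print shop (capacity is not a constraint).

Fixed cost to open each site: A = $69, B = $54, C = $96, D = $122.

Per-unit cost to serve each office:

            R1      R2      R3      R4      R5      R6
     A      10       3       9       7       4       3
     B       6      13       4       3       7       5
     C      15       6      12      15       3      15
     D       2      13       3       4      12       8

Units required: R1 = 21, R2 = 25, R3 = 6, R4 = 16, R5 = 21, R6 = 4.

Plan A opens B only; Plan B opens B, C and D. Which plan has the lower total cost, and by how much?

Plan A: {B}: R1→B 6·21=126, R2→B 13·25=325, R3→B 4·6=24, R4→B 3·16=48, R5→B 7·21=147, R6→B 5·4=20. Service 690; fixed 54; total 744.
Plan B: {B, C, D}: R1→D 2·21=42, R2→C 6·25=150, R3→D 3·6=18, R4→B 3·16=48, R5→C 3·21=63, R6→B 5·4=20. Service 341; fixed 272; total 613.
Difference: |744 − 613| = 131.

Plan B is cheaper by 131.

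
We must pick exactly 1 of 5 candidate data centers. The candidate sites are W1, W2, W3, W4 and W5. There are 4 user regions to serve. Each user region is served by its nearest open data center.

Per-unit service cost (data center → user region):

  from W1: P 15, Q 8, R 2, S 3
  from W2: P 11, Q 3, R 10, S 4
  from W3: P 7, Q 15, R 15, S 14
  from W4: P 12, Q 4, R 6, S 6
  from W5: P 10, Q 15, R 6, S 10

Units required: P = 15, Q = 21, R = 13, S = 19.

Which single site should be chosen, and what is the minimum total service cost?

With exactly 1 open, each user region uses its cheapest among the chosen.
{W2}: P→W2 11·15=165, Q→W2 3·21=63, R→W2 10·13=130, S→W2 4·19=76. Service cost 434.
{W4}: service cost 456
{W1}: service cost 476
Among all 5 size-1 choices, {W2} is lowest.

Choose W2 only; total service cost 434.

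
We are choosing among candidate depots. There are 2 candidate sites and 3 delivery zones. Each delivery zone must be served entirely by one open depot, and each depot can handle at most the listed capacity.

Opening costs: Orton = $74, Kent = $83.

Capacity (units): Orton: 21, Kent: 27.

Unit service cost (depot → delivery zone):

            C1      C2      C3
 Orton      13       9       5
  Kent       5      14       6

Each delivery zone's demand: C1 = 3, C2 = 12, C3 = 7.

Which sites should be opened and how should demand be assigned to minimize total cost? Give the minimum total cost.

Open {Kent}: C1→Kent 5·3=15, C2→Kent 14·12=168, C3→Kent 6·7=42.
Loads: Kent carries 22/27. Service 225; fixed 83; total 308.
Next best feasible plan costs 315.

Minimum total cost: 308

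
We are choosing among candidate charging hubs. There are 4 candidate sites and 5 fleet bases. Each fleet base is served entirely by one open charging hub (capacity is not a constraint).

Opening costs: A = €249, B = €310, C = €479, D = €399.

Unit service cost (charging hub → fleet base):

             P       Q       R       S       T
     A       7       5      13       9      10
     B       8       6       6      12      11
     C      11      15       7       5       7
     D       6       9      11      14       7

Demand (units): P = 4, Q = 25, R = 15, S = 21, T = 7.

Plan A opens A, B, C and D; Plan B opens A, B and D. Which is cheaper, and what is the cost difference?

Plan B is cheaper by 395.

Plan A: {A, B, C, D}: P→D 6·4=24, Q→A 5·25=125, R→B 6·15=90, S→C 5·21=105, T→C 7·7=49. Service 393; fixed 1437; total 1830.
Plan B: {A, B, D}: P→D 6·4=24, Q→A 5·25=125, R→B 6·15=90, S→A 9·21=189, T→D 7·7=49. Service 477; fixed 958; total 1435.
Difference: |1830 − 1435| = 395.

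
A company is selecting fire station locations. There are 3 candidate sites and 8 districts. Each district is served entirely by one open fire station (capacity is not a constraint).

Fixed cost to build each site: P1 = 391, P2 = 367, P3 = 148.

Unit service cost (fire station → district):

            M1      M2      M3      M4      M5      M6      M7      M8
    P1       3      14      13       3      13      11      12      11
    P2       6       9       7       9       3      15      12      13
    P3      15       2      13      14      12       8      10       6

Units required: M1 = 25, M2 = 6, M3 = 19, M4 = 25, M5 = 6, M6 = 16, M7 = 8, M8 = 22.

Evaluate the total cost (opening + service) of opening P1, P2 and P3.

Each district is assigned to its cheapest site among the open ones.
{P1, P2, P3}: M1→P1 3·25=75, M2→P3 2·6=12, M3→P2 7·19=133, M4→P1 3·25=75, M5→P2 3·6=18, M6→P3 8·16=128, M7→P3 10·8=80, M8→P3 6·22=132. Service 653; fixed 906; total 1559.

Total cost: 1559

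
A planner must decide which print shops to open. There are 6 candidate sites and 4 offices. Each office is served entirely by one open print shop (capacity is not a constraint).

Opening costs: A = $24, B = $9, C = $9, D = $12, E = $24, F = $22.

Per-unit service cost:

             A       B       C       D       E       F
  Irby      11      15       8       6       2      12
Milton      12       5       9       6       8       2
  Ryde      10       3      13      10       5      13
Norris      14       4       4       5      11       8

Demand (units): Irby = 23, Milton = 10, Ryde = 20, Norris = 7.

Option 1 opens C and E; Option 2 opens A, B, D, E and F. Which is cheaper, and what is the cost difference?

Option 1: {C, E}: Irby→E 2·23=46, Milton→E 8·10=80, Ryde→E 5·20=100, Norris→C 4·7=28. Service 254; fixed 33; total 287.
Option 2: {A, B, D, E, F}: Irby→E 2·23=46, Milton→F 2·10=20, Ryde→B 3·20=60, Norris→B 4·7=28. Service 154; fixed 91; total 245.
Difference: |287 − 245| = 42.

Option 2 is cheaper by 42.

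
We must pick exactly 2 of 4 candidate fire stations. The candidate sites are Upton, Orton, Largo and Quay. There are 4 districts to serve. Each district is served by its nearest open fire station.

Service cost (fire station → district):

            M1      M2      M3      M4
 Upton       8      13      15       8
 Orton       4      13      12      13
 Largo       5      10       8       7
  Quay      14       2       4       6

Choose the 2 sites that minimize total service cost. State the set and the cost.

With exactly 2 open, each district uses its cheapest among the chosen.
{Orton, Quay}: M1→Orton 4, M2→Quay 2, M3→Quay 4, M4→Quay 6. Service cost 16.
{Largo, Quay}: service cost 17
{Upton, Quay}: service cost 20
Among all 6 size-2 choices, {Orton, Quay} is lowest.

Choose Orton and Quay; total service cost 16.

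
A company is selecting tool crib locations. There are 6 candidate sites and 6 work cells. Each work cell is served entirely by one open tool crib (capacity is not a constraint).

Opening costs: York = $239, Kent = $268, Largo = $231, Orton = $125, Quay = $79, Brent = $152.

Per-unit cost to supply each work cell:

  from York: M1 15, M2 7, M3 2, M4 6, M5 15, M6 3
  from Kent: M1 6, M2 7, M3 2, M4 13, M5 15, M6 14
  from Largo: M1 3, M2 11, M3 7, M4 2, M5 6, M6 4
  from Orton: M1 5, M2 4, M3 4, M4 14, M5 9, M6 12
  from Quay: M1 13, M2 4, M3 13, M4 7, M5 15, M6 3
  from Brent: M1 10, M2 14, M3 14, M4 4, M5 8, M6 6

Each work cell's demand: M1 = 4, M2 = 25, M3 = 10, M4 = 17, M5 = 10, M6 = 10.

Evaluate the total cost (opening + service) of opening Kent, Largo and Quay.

Total cost: 834

Each work cell is assigned to its cheapest site among the open ones.
{Kent, Largo, Quay}: M1→Largo 3·4=12, M2→Quay 4·25=100, M3→Kent 2·10=20, M4→Largo 2·17=34, M5→Largo 6·10=60, M6→Quay 3·10=30. Service 256; fixed 578; total 834.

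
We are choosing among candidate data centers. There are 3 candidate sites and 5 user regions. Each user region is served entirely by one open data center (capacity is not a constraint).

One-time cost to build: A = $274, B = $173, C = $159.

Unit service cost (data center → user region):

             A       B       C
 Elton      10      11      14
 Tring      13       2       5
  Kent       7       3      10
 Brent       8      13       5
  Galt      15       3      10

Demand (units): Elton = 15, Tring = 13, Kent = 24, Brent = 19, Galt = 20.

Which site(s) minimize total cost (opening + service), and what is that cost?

For any fixed open set, each user region goes to its cheapest open site; total = fixed + service.
{B}: Elton→B 11·15=165, Tring→B 2·13=26, Kent→B 3·24=72, Brent→B 13·19=247, Galt→B 3·20=60. Service 570; fixed 173; total 743.
{B, C}: Elton→B 11·15=165, Tring→B 2·13=26, Kent→B 3·24=72, Brent→C 5·19=95, Galt→B 3·20=60. Service 418; fixed 332; total 750.
{A, B}: service 460 + fixed 447 = 907
{A, B, C}: service 403 + fixed 606 = 1009
No other subset beats 743.

Open B only; minimum total cost 743.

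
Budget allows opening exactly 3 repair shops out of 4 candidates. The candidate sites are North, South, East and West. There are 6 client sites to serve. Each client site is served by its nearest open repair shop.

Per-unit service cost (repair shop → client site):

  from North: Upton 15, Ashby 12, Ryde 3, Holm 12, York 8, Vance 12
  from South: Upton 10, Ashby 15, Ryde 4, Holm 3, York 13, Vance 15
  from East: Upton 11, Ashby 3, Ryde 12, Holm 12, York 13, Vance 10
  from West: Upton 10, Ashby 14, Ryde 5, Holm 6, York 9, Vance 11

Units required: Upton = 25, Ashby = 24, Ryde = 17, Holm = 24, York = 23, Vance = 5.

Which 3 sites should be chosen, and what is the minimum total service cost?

Choose North, South and East; total service cost 679.

With exactly 3 open, each client site uses its cheapest among the chosen.
{North, South, East}: Upton→South 10·25=250, Ashby→East 3·24=72, Ryde→North 3·17=51, Holm→South 3·24=72, York→North 8·23=184, Vance→East 10·5=50. Service cost 679.
{South, East, West}: service cost 719
{North, East, West}: service cost 751
Among all 4 size-3 choices, {North, South, East} is lowest.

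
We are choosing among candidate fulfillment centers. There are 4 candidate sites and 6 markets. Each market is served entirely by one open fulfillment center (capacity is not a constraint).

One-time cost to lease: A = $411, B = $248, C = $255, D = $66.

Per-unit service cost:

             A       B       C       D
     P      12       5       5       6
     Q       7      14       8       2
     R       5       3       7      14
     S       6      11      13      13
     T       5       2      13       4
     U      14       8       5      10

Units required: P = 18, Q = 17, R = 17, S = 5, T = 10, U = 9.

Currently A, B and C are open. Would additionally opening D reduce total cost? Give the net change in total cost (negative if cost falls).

Current service cost with {A, B, C}: 355.
Adding D: each market re-picks its cheapest; new service cost 270, saving 85.
Extra fixed cost: 66. Net change = 66 − 85 = -19.
(Totals: 1269 → 1250.)

Yes — net change −19 (cost falls by 19).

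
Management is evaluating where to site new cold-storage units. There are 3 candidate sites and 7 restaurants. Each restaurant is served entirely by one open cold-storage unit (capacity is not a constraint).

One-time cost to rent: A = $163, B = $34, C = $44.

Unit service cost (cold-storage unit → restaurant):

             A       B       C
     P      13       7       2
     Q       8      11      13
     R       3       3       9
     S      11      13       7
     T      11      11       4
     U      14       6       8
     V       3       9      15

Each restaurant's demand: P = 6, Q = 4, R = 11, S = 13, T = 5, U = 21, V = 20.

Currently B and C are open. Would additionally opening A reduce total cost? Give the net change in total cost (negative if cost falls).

Current service cost with {B, C}: 506.
Adding A: each restaurant re-picks its cheapest; new service cost 374, saving 132.
Extra fixed cost: 163. Net change = 163 − 132 = 31.
(Totals: 584 → 615.)

No — net change +31 (cost rises by 31).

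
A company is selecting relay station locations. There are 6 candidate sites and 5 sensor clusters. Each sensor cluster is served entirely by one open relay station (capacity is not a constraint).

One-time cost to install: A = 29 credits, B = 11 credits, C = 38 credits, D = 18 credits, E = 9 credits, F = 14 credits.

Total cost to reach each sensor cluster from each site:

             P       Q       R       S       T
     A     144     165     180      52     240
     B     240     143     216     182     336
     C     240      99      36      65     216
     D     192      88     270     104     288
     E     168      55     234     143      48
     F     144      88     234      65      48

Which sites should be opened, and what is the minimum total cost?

For any fixed open set, each sensor cluster goes to its cheapest open site; total = fixed + service.
{C, E, F}: P→F 144, Q→E 55, R→C 36, S→C 65, T→E 48. Service 348; fixed 61; total 409.
{A, C, E}: P→A 144, Q→E 55, R→C 36, S→A 52, T→E 48. Service 335; fixed 76; total 411.
{C, E}: service 372 + fixed 47 = 419
{A, B, C, D, E, F}: P→A 144, Q→E 55, R→C 36, S→A 52, T→E 48. Service 335; fixed 119; total 454.
No other subset beats 409.

Open C, E and F; minimum total cost 409.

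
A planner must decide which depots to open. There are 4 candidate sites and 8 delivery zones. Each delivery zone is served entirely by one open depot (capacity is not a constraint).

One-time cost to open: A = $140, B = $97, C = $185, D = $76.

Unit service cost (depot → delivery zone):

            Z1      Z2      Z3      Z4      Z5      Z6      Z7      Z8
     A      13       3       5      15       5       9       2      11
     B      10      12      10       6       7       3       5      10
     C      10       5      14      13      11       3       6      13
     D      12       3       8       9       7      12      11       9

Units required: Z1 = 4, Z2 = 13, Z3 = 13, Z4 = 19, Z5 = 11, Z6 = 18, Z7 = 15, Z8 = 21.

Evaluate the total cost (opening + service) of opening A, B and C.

Each delivery zone is assigned to its cheapest site among the open ones.
{A, B, C}: Z1→B 10·4=40, Z2→A 3·13=39, Z3→A 5·13=65, Z4→B 6·19=114, Z5→A 5·11=55, Z6→B 3·18=54, Z7→A 2·15=30, Z8→B 10·21=210. Service 607; fixed 422; total 1029.

Total cost: 1029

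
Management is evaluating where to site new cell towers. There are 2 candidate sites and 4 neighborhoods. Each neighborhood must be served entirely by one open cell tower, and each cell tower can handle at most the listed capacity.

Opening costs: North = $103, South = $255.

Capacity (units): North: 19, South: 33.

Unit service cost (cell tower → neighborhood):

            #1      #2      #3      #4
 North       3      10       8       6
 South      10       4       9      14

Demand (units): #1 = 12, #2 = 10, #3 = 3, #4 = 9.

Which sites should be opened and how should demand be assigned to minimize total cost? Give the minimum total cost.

Minimum total cost: 584

Open {North, South}: #1→North 3·12=36, #2→South 4·10=40, #3→North 8·3=24, #4→South 14·9=126.
Loads: North carries 15/19, South carries 19/33. Service 226; fixed 358; total 584.
Next best feasible plan costs 587.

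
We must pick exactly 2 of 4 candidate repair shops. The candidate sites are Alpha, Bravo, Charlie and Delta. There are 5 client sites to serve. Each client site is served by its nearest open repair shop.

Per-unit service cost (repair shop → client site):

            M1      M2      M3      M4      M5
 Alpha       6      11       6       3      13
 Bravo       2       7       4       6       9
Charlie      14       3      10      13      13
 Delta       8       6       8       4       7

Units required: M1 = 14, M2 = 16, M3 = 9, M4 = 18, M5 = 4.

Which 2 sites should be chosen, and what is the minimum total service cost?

Choose Bravo and Charlie; total service cost 256.

With exactly 2 open, each client site uses its cheapest among the chosen.
{Bravo, Charlie}: M1→Bravo 2·14=28, M2→Charlie 3·16=48, M3→Bravo 4·9=36, M4→Bravo 6·18=108, M5→Bravo 9·4=36. Service cost 256.
{Bravo, Delta}: service cost 260
{Alpha, Bravo}: service cost 266
Among all 6 size-2 choices, {Bravo, Charlie} is lowest.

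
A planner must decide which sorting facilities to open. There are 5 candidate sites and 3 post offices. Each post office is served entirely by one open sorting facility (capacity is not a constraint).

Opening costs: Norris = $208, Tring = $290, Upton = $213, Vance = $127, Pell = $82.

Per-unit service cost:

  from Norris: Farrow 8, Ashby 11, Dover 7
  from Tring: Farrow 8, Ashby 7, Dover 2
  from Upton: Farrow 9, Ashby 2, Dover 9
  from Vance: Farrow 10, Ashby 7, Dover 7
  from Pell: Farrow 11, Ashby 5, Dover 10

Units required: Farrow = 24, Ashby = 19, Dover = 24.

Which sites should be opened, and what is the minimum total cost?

Open Tring only; minimum total cost 663.

For any fixed open set, each post office goes to its cheapest open site; total = fixed + service.
{Tring}: Farrow→Tring 8·24=192, Ashby→Tring 7·19=133, Dover→Tring 2·24=48. Service 373; fixed 290; total 663.
{Vance}: Farrow→Vance 10·24=240, Ashby→Vance 7·19=133, Dover→Vance 7·24=168. Service 541; fixed 127; total 668.
{Pell}: Farrow→Pell 11·24=264, Ashby→Pell 5·19=95, Dover→Pell 10·24=240. Service 599; fixed 82; total 681.
{Norris, Tring, Upton, Vance, Pell}: service 278 + fixed 920 = 1198
No other subset beats 663.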